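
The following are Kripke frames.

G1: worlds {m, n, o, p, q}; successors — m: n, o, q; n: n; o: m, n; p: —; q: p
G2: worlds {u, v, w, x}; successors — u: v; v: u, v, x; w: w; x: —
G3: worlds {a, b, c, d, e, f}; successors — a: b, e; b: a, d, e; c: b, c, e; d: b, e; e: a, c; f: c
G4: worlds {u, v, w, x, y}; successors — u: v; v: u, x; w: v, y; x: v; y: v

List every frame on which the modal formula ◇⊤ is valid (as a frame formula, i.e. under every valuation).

G3, G4

The schema corresponds to seriality: ∀x ∃y Rxy.
G1: fails — world p has no successor.
G2: fails — world x has no successor.
G3: condition met.
G4: condition met.
Valid on: G3, G4.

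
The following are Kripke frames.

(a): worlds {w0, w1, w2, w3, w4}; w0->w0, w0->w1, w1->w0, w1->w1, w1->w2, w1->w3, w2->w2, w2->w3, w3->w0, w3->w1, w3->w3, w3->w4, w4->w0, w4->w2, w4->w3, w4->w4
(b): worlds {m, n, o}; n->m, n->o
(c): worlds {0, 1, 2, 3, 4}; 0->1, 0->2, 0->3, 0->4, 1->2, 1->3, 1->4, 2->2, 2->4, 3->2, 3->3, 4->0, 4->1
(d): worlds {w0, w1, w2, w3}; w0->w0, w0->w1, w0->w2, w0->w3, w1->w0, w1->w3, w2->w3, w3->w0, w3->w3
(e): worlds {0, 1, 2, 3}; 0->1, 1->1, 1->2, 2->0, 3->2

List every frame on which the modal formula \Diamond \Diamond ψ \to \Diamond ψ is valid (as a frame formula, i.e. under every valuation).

(b)

This is the axiom for transitivity; its first-order frame correspondent is \forall x \forall y \forall z (Rxy \wedge Ryz \to Rxz).
(a): fails — Rw3w1 and Rw1w2 but not Rw3w2.
(b): condition met.
(c): fails — R32 and R24 but not R34.
(d): fails — Rw1w0 and Rw0w1 but not Rw1w1.
(e): fails — R32 and R20 but not R30.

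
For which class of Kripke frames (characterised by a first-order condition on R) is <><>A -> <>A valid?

This is frame-equivalent to □A → □□A (substitute ¬A for A and contrapose).
Suppose □A→□□A is valid. Take Rxy, Ryz and set V(A)={w : Rxw}. Then □A at x, so □□A at x, so □A at y, so A at z, i.e. Rxz.
Conversely, any frame satisfying forall x forall y forall z (Rxy & Ryz -> Rxz) validates the schema.
So the correspondent is transitivity.

transitivity: forall x forall y forall z (Rxy & Ryz -> Rxz)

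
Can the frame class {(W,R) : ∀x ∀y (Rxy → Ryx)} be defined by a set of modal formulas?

Yes — defined by q → □◇q

This is a Sahlqvist condition; the B axiom q → □◇q defines it.
Suppose q→□◇q is valid. Take Rxy and set V(q)={x}. Then q at x, so □◇q at x, so ◇q at y, so some z with Ryz has q; z=x, i.e. Ryx.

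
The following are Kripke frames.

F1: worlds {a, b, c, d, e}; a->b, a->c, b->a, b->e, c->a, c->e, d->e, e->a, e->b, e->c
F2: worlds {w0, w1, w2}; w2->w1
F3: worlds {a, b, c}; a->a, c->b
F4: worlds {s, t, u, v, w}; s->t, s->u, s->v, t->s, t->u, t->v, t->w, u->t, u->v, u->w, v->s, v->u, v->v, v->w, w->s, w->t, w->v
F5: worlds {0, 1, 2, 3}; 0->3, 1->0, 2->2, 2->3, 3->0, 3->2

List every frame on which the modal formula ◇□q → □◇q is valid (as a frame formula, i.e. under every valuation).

F4, F5

The schema corresponds to convergence: ∀x ∀y ∀z (Rxy ∧ Rxz → ∃w (Ryw ∧ Rzw)).
F1: fails — Reb and Rea but b and a have no common successor.
F2: fails — Rw2w1 and Rw2w1 but w1 and w1 have no common successor.
F3: fails — Rcb and Rcb but b and b have no common successor.
F4: satisfies the condition.
F5: satisfies the condition.
Valid on: F4, F5.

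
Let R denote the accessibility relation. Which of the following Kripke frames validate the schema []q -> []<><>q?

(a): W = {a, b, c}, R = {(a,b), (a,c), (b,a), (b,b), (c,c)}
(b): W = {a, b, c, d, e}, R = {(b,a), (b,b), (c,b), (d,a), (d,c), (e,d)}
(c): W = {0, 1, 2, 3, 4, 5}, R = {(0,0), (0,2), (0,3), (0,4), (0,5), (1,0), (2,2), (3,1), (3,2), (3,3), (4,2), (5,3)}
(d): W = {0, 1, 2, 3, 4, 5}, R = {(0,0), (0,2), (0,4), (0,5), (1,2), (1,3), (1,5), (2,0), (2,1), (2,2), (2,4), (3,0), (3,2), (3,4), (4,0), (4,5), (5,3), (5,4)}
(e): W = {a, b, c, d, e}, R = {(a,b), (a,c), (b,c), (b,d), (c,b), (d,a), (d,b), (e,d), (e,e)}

The schema corresponds to a generalized confluence (Geach) condition: forall x forall z (xRz -> exists w (xRw & z R^2 w)).
(a): satisfies the condition.
(b): fails — bRa but no w with bRw and aR²w.
(c): satisfies the condition.
(d): satisfies the condition.
(e): satisfies the condition.

(a), (c), (d), (e)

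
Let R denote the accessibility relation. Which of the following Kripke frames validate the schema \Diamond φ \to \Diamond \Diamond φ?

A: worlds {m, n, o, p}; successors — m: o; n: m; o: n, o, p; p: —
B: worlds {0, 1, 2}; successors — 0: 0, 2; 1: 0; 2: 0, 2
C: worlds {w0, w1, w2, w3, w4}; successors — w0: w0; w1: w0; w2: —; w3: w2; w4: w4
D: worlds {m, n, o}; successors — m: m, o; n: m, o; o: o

B, D

Frame correspondent (Sahlqvist): \forall x \forall y (xRy \to \exists w (y = w \wedge x R^2 w)) — i.e. a generalized confluence (Geach) condition.
A: fails — nRm but no w with m=w and nR²w.
B: ✓.
C: fails — w3Rw2 but no w with w2=w and w3R²w.
D: ✓.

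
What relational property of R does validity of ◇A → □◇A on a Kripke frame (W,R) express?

The Euclidean property

This schema is the 5 axiom.
It corresponds to the Euclidean property: ∀x ∀y ∀z (Rxy ∧ Rxz → Ryz).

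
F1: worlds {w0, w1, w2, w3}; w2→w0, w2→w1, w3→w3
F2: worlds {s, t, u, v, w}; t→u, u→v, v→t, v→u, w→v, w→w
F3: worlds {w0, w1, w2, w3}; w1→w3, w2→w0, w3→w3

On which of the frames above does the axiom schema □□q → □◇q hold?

F2

This is the axiom for a generalized confluence (Geach) condition; its first-order frame correspondent is ∀x ∀z (xRz → ∃w (xR²w ∧ zRw)).
F1: fails — w2Rw0 but no w with w2R²w and w0Rw.
F2: ✓.
F3: fails — w2Rw0 but no w with w2R²w and w0Rw.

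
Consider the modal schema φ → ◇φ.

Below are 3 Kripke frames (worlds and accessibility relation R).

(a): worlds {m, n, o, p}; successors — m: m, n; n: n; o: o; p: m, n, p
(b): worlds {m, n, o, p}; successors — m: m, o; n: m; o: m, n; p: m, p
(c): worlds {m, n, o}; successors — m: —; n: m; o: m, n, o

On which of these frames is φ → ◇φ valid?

(a)

The schema corresponds to reflexivity: ∀x Rxx.
(a): condition met.
(b): fails — world n does not see itself.
(c): fails — world m does not see itself.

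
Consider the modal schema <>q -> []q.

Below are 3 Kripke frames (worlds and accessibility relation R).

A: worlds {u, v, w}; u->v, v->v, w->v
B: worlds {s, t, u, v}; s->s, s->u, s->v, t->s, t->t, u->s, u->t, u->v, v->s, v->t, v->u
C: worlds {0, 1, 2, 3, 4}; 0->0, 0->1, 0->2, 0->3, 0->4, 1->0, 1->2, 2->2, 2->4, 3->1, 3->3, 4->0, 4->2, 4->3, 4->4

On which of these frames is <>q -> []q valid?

A

This is the axiom for partial functionality; its first-order frame correspondent is forall x forall y forall z (Rxy & Rxz -> y = z).
A: ✓.
B: fails — s sees both s and u.
C: fails — 0 sees both 0 and 1.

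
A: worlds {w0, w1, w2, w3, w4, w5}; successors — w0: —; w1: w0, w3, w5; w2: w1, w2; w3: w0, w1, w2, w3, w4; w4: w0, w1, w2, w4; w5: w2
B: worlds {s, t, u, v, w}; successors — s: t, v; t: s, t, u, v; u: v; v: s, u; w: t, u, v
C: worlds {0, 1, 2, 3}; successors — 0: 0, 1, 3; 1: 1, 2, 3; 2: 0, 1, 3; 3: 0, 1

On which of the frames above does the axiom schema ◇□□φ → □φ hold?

Frame correspondent (Sahlqvist): ∀x ∀y ∀z ((xRy ∧ xRz) → ∃w (yR²w ∧ z = w)) — i.e. a generalized confluence (Geach) condition.
A: fails — w1Rw0, w1Rw0 but no w with w0R²w and w0=w.
B: fails — tRu, tRt but no w* with uR²w* and t=w*.
C: holds.

C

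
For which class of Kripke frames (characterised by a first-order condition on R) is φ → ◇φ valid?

This is a form of the T axiom.
Its frame correspondent is reflexivity — ∀x Rxx.

reflexivity: ∀x Rxx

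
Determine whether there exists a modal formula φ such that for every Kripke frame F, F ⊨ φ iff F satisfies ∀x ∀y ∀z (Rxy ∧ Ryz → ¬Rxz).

Not definable by any modal formula

If a class were modally definable it would be closed under surjective bounded morphisms (Goldblatt–Thomason).
The 5-cycle (worlds a,b,c,d,e with a→b→c→d→e→a) is intransitive. Mapping every world to a single reflexive point • is a surjective bounded morphism; the reflexive point is not intransitive (R••∧R•• but R••).
So no modal formula (or set of formulas) defines exactly the intransitive frames.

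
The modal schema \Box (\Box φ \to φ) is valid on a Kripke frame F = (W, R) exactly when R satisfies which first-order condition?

shift-reflexivity: \forall x \forall y (Rxy \to Ryy)

Suppose □(□φ→φ) is valid. Take Rxy and set V(φ)={w : Ryw}. Then at y, □φ holds; since □(□φ→φ) at x, □φ→φ at y, so φ at y, i.e. Ryy.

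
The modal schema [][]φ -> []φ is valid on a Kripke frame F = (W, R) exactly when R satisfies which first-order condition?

Suppose □□φ→□φ is valid. Take Rxy and set V(φ)={w : xR²w}. Then □□φ at x, so □φ at x, so φ at y, i.e. ∃z(Rxz∧Rzy).

density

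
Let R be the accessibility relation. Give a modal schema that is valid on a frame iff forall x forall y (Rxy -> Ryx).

ψ → □◇ψ

A defining formula is ψ → □◇ψ (the B axiom).
Suppose ψ→□◇ψ is valid. Take Rxy and set V(ψ)={x}. Then ψ at x, so □◇ψ at x, so ◇ψ at y, so some z with Ryz has ψ; z=x, i.e. Ryx.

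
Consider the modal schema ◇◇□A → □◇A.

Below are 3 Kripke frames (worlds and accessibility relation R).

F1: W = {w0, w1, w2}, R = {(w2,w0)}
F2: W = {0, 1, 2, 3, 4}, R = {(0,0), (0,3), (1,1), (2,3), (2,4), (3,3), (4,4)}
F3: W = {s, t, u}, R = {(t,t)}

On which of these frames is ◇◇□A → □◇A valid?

F1, F3

Frame correspondent (Sahlqvist): ∀x ∀y ∀z ((xR²y ∧ xRz) → ∃w (yRw ∧ zRw)) — i.e. a generalized confluence (Geach) condition.
F1: condition met.
F2: fails — 2R²3, 2R4 but no w with 3Rw and 4Rw.
F3: condition met.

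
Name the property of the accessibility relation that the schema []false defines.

Emptiness of R

□⊥ is valid iff no world has any successor (otherwise □⊥ fails at any world with one).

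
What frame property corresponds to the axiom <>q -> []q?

This schema is the CD axiom.
It corresponds to partial functionality: forall x forall y forall z (Rxy & Rxz -> y = z).

partial functionality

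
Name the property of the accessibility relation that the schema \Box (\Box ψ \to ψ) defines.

shift-reflexivity

This schema is the T□ axiom.
It corresponds to shift-reflexivity: \forall x \forall y (Rxy \to Ryy).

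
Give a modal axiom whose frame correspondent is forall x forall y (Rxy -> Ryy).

□(□p → p)

This is shift-reflexivity; the standard corresponding axiom is T□: □(□p → p).
Suppose □(□p→p) is valid. Take Rxy and set V(p)={w : Ryw}. Then at y, □p holds; since □(□p→p) at x, □p→p at y, so p at y, i.e. Ryy.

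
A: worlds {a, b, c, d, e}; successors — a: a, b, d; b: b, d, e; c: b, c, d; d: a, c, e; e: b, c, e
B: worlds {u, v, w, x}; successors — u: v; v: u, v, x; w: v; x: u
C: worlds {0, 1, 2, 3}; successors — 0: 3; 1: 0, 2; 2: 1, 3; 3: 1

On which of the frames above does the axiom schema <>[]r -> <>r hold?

A

This is the axiom for a generalized confluence (Geach) condition; its first-order frame correspondent is forall x forall y (xRy -> exists w (yRw & xRw)).
A: ✓.
B: fails — xRu but no t with uRt and xRt.
C: fails — 0R3 but no w with 3Rw and 0Rw.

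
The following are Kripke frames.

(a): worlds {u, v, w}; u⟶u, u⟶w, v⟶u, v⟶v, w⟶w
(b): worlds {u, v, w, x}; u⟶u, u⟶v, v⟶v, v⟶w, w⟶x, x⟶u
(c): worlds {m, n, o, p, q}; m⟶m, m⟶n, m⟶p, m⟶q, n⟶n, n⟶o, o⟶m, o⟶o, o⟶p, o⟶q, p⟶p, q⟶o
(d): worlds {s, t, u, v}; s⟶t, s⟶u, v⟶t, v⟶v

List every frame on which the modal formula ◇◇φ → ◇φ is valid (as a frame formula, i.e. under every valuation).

The schema corresponds to a generalized confluence (Geach) condition: ∀x ∀y (xR²y → ∃w (y = w ∧ xRw)).
(a): fails — vR²w but no t with w=t and vRt.
(b): fails — uR²w but no t with w=t and uRt.
(c): fails — mR²o but no w with o=w and mRw.
(d): condition met.
Valid on: (d).

(d)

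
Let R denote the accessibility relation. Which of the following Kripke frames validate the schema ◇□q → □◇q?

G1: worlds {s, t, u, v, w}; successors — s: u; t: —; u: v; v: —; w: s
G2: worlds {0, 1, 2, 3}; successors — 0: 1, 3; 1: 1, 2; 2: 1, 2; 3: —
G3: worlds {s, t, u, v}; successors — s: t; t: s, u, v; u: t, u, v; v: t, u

G3

The schema corresponds to convergence: ∀x ∀y ∀z (Rxy ∧ Rxz → ∃w (Ryw ∧ Rzw)).
G1: fails — Ruv and Ruv but v and v have no common successor.
G2: fails — R01 and R03 but 1 and 3 have no common successor.
G3: holds.
Valid on: G3.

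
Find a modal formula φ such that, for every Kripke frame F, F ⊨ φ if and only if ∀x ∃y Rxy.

□q → ◇q

A defining formula is □q → ◇q (the D axiom).
Suppose □q→◇q is valid. At any x set V(q)=W. Then □q at x, so ◇q at x, so x has a successor.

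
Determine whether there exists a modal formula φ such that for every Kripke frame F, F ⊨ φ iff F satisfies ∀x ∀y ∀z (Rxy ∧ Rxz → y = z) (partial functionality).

Yes, by ◇q → □q

Yes: it is partial functionality, defined by the CD schema ◇q → □q.
Suppose ◇q→□q is valid. Take Rxy, Rxz and set V(q)={y}. Then ◇q at x, so □q at x, so q at z, i.e. z=y.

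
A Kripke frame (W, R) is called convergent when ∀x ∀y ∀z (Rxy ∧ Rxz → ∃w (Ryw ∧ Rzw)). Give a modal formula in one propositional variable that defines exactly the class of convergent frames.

The condition is convergence. The .2 schema ◇□r → □◇r defines it.
Suppose ◇□r→□◇r is valid. Take Rxy, Rxz and set V(r)={w : Ryw}. Then □r at y so ◇□r at x, so □◇r at x, so ◇r at z, giving w with Rzw and Ryw.

◇□r → □◇r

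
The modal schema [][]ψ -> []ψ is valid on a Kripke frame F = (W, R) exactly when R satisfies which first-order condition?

Density

Suppose □□ψ→□ψ is valid. Take Rxy and set V(ψ)={w : xR²w}. Then □□ψ at x, so □ψ at x, so ψ at y, i.e. ∃z(Rxz∧Rzy).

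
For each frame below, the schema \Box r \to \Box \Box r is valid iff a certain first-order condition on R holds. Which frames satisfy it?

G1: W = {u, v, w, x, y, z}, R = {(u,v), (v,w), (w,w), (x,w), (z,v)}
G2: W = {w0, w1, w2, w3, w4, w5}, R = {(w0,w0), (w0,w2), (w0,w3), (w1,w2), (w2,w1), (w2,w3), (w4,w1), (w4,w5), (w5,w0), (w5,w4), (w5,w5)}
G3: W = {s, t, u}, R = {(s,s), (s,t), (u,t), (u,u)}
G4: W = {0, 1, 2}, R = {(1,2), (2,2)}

G3, G4

This is the axiom for transitivity; its first-order frame correspondent is \forall x \forall y \forall z (Rxy \wedge Ryz \to Rxz).
G1: fails — Ruv and Rvw but not Ruw.
G2: fails — Rw1w2 and Rw2w1 but not Rw1w1.
G3: holds.
G4: holds.
Valid on: G3, G4.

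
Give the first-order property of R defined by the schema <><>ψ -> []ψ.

forall x forall y forall z ((x R^2 y & xRz) -> exists w (y = w & z = w))

This is a Sahlqvist (Geach-type) schema ◇^2□^0ψ → □^1◇^0ψ.
Minimal-valuation argument: fix x; take any y with xR^2y and any z with xR^1z. Set V(ψ) to the set of worlds R-reachable from y in exactly 0 steps. Then □^0ψ holds at y, so the antecedent holds at x; validity forces ◇^0ψ at z, giving a w with zR^0w and yR^0w.
First-order correspondent: forall x forall y forall z ((x R^2 y & xRz) -> exists w (y = w & z = w)).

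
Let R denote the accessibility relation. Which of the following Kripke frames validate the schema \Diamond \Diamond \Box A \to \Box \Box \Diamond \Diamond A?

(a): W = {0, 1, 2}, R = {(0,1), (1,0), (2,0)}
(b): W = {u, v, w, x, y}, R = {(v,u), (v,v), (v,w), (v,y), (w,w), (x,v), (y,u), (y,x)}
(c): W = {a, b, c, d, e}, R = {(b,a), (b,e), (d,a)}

Frame correspondent (Sahlqvist): \forall x \forall y \forall z ((x R^2 y \wedge x R^2 z) \to \exists w (yRw \wedge z R^2 w)) — i.e. a generalized confluence (Geach) condition.
(a): fails — 0R²0, 0R²0 but no w with 0Rw and 0R²w.
(b): fails — vR²u, vR²u but no t with uRt and uR²t.
(c): condition met.
Valid on: (c).

(c)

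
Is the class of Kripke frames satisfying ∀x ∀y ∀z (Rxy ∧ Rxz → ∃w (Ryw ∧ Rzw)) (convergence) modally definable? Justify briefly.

Yes: it is convergence, defined by the .2 schema ◇□q → □◇q.

Yes — defined by ◇□q → □◇q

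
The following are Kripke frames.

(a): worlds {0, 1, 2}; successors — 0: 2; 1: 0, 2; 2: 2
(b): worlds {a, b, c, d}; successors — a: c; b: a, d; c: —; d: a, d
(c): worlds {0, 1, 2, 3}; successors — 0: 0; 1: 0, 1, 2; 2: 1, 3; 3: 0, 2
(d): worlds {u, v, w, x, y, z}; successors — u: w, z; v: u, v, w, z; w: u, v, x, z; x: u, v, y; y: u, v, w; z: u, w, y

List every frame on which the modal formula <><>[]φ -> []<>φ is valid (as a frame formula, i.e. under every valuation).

This is the axiom for a generalized confluence (Geach) condition; its first-order frame correspondent is forall x forall y forall z ((x R^2 y & xRz) -> exists w (yRw & zRw)).
(a): holds.
(b): fails — bR²a, bRd but no w with aRw and dRw.
(c): fails — 1R²0, 1R2 but no w with 0Rw and 2Rw.
(d): fails — vR²x, vRu but no t with xRt and uRt.

(a)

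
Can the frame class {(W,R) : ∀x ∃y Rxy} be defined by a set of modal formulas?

The condition is seriality. A defining modal formula is □q → ◇q.
Suppose □q→◇q is valid. At any x set V(q)=W. Then □q at x, so ◇q at x, so x has a successor.

Yes, by □q → ◇q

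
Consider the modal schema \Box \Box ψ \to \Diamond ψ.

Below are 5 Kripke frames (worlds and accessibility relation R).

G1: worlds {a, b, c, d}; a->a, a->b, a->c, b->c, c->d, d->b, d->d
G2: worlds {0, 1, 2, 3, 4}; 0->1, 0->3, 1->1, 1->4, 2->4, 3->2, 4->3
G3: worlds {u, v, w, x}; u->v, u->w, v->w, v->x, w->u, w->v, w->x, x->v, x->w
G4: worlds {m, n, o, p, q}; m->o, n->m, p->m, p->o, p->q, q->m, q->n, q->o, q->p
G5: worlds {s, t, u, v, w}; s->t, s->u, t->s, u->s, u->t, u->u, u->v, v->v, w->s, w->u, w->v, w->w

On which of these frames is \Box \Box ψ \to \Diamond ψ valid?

The schema corresponds to a generalized confluence (Geach) condition: \forall x \exists w (x R^2 w \wedge xRw).
G1: fails — at b but no w with bR²w and bRw.
G2: fails — at 2 but no w with 2R²w and 2Rw.
G3: satisfies the condition.
G4: fails — at m but no w with mR²w and mRw.
G5: fails — at t but no w* with tR²w* and tRw*.
Valid on: G3.

G3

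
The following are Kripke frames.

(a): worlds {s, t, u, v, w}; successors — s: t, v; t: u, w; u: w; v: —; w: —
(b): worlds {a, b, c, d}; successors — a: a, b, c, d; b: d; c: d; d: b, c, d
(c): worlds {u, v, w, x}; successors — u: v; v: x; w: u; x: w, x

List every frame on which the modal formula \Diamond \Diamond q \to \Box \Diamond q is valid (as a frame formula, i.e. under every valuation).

The schema corresponds to a generalized confluence (Geach) condition: \forall x \forall y \forall z ((x R^2 y \wedge xRz) \to \exists w (y = w \wedge zRw)).
(a): fails — sR²u, sRv but no w* with u=w* and vRw*.
(b): fails — aR²a, aRb but no w with a=w and bRw.
(c): fails — xR²u, xRx but no t with u=t and xRt.
Valid on no frame.

none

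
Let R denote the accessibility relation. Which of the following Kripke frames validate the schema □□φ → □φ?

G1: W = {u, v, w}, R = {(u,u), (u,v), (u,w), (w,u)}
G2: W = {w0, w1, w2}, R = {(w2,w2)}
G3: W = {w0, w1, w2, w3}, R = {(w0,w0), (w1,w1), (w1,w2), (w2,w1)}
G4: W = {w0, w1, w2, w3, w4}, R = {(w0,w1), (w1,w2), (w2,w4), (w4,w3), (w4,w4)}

This is the axiom for density; its first-order frame correspondent is ∀x ∀y (Rxy → ∃z (Rxz ∧ Rzy)).
G1: condition met.
G2: condition met.
G3: condition met.
G4: fails — Rw1w2 but no z with Rw1z and Rzw2.
Valid on: G1, G2, G3.

G1, G2, G3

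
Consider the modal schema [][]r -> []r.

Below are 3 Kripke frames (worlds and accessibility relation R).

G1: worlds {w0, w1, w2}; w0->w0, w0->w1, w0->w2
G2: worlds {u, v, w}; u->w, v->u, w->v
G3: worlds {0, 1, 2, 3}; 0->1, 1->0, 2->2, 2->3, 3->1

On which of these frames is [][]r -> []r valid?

Frame correspondent (Sahlqvist): forall x forall y (Rxy -> exists z (Rxz & Rzy)) — i.e. density.
G1: ✓.
G2: fails — Rvu but no z with Rvz and Rzu.
G3: fails — R10 but no z with R1z and Rz0.
Valid on: G1.

G1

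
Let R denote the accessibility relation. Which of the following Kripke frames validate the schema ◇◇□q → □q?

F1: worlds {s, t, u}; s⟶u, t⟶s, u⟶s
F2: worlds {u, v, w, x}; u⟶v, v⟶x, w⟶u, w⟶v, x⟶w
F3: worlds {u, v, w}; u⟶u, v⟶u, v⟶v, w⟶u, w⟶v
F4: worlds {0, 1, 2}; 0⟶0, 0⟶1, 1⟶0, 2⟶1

This is the axiom for a generalized confluence (Geach) condition; its first-order frame correspondent is ∀x ∀y ∀z ((xR²y ∧ xRz) → ∃w (yRw ∧ z = w)).
F1: holds.
F2: fails — uR²x, uRv but no t with xRt and v=t.
F3: fails — vR²u, vRv but no t with uRt and v=t.
F4: fails — 0R²1, 0R1 but no w with 1Rw and 1=w.
Valid on: F1.

F1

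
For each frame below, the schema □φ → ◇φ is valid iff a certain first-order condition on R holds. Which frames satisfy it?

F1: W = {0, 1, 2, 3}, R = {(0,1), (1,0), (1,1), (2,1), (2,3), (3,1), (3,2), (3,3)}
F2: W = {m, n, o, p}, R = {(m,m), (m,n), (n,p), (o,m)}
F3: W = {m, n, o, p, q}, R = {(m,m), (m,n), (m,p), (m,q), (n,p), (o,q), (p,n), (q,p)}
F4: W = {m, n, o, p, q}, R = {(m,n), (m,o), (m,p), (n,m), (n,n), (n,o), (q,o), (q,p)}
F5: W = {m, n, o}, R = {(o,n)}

F1, F3

Frame correspondent (Sahlqvist): ∀x ∃y Rxy — i.e. seriality.
F1: holds.
F2: fails — world p has no successor.
F3: holds.
F4: fails — world o has no successor.
F5: fails — world m has no successor.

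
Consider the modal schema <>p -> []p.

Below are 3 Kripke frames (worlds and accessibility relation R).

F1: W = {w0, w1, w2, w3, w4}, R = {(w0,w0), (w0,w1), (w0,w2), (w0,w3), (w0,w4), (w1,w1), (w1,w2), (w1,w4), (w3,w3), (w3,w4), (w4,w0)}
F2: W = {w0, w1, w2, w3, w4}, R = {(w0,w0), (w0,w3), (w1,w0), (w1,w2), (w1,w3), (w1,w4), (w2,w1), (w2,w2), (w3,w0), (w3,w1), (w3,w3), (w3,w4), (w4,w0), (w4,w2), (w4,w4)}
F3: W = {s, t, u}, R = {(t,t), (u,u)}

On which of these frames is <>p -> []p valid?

F3

The schema corresponds to partial functionality: forall x forall y forall z (Rxy & Rxz -> y = z).
F1: fails — w0 sees both w0 and w1.
F2: fails — w0 sees both w0 and w3.
F3: condition met.
Valid on: F3.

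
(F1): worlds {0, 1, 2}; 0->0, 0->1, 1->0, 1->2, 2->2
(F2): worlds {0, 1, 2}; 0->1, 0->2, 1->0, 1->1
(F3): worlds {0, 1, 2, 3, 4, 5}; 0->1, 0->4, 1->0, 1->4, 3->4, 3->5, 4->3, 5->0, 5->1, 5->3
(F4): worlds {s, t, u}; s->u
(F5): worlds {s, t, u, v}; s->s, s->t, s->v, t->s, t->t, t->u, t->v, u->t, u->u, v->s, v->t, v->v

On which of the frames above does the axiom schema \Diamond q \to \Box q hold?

(F4)

Frame correspondent (Sahlqvist): \forall x \forall y \forall z (Rxy \wedge Rxz \to y = z) — i.e. partial functionality.
(F1): fails — 0 sees both 0 and 1.
(F2): fails — 0 sees both 1 and 2.
(F3): fails — 0 sees both 1 and 4.
(F4): condition met.
(F5): fails — s sees both s and t.
Valid on: (F4).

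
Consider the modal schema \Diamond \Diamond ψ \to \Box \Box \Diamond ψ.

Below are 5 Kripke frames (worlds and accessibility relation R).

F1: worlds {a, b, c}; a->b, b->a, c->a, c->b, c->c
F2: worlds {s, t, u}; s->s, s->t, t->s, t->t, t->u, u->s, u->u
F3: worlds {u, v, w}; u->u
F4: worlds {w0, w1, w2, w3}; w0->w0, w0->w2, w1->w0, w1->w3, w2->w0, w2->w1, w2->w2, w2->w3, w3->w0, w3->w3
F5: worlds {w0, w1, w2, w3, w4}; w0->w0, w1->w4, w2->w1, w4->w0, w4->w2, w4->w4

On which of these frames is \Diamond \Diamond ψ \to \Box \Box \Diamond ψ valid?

The schema corresponds to a generalized confluence (Geach) condition: \forall x \forall y \forall z ((x R^2 y \wedge x R^2 z) \to \exists w (y = w \wedge zRw)).
F1: fails — aR²a, aR²a but no w with a=w and aRw.
F2: fails — sR²t, sR²u but no w with t=w and uRw.
F3: ✓.
F4: fails — w0R²w1, w0R²w0 but no w with w1=w and w0Rw.
F5: fails — w1R²w0, w1R²w2 but no w with w0=w and w2Rw.
Valid on: F3.

F3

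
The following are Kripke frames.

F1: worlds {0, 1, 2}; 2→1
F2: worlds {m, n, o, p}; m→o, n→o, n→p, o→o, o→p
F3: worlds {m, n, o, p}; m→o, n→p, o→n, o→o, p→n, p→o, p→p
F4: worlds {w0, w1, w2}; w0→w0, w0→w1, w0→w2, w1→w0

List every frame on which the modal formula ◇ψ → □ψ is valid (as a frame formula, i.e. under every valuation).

F1

Frame correspondent (Sahlqvist): ∀x ∀y ∀z (Rxy ∧ Rxz → y = z) — i.e. partial functionality.
F1: ✓.
F2: fails — n sees both o and p.
F3: fails — o sees both n and o.
F4: fails — w0 sees both w0 and w1.
Valid on: F1.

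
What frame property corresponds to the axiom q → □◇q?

This is the B axiom.
Its frame correspondent is symmetry — ∀x ∀y (Rxy → Ryx).

symmetry: ∀x ∀y (Rxy → Ryx)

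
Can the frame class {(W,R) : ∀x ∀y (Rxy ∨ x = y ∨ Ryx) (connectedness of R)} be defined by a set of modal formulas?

Any modally definable frame class is closed under disjoint unions.
Take 4 disjoint single-world reflexive frames: each is trivially connected, but their disjoint union has 4 worlds with no edge between distinct components, so it is not connected.
So no modal formula (or set of formulas) defines exactly the connected frames.

Not modally definable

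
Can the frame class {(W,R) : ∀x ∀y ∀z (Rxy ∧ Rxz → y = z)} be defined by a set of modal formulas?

Yes — defined by ◇p → □p

Yes: it is partial functionality, defined by the CD schema ◇p → □p.
Suppose ◇p→□p is valid. Take Rxy, Rxz and set V(p)={y}. Then ◇p at x, so □p at x, so p at z, i.e. z=y.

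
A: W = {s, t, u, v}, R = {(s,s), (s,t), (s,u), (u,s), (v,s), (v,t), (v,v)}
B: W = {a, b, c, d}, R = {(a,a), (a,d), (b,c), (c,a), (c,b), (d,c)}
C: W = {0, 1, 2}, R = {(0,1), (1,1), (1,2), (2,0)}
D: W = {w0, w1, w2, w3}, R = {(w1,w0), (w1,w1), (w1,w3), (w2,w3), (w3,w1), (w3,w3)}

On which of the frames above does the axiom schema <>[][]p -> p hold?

C

The schema corresponds to a generalized confluence (Geach) condition: forall x forall y (xRy -> exists w (y R^2 w & x = w)).
A: fails — sRt but no w with tR²w and s=w.
B: fails — bRc but no w with cR²w and b=w.
C: holds.
D: fails — w1Rw0 but no w with w0R²w and w1=w.
Valid on: C.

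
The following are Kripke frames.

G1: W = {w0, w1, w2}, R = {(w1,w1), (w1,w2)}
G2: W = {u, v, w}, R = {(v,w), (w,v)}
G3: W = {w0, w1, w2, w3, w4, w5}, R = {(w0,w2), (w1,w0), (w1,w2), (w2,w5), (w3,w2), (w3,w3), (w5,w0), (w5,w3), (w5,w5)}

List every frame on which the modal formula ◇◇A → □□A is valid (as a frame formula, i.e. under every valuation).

Frame correspondent (Sahlqvist): ∀x ∀y ∀z ((xR²y ∧ xR²z) → ∃w (y = w ∧ z = w)) — i.e. a generalized confluence (Geach) condition.
G1: fails — w1R²w1, w1R²w2 but w1 ≠ w2.
G2: holds.
G3: fails — w1R²w2, w1R²w5 but w2 ≠ w5.
Valid on: G2.

G2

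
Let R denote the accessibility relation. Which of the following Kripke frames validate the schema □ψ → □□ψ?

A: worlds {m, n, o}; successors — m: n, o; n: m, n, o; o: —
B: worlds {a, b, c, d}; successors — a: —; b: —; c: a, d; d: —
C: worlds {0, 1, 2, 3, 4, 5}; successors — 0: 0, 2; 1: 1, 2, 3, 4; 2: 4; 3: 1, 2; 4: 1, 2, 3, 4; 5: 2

B

Frame correspondent (Sahlqvist): ∀x ∀y ∀z (Rxy ∧ Ryz → Rxz) — i.e. transitivity.
A: fails — Rmn and Rnm but not Rmm.
B: condition met.
C: fails — R32 and R24 but not R34.
Valid on: B.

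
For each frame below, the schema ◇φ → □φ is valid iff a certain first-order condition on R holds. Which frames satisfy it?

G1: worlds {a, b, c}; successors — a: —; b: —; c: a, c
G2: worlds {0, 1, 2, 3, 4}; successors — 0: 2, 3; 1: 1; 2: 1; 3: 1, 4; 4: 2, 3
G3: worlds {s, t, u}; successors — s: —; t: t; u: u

G3

The schema corresponds to partial functionality: ∀x ∀y ∀z (Rxy ∧ Rxz → y = z).
G1: fails — c sees both a and c.
G2: fails — 0 sees both 2 and 3.
G3: satisfies the condition.
Valid on: G3.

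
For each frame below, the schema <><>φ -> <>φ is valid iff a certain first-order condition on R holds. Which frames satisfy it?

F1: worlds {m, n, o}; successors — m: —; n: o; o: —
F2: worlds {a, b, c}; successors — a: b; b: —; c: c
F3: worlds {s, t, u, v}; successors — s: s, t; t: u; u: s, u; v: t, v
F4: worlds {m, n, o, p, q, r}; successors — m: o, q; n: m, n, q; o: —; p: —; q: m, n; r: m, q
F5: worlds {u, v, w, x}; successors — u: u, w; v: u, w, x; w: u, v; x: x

The schema corresponds to transitivity: forall x forall y forall z (Rxy & Ryz -> Rxz).
F1: condition met.
F2: condition met.
F3: fails — Rus and Rst but not Rut.
F4: fails — Rrm and Rmo but not Rro.
F5: fails — Ruw and Rwv but not Ruv.
Valid on: F1, F2.

F1, F2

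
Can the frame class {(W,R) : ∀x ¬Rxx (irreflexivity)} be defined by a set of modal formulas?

Not definable by any modal formula

Modal frame validity is preserved under surjective bounded morphisms.
The 5-cycle (worlds s,t,u,v,w with s→t→u→v→w→s) is irreflexive, and the map sending every world to a single reflexive point • is a surjective bounded morphism (forth: every edge maps to (•,•); back: every world has a successor). So any modal formula valid on the 5-cycle is also valid on the reflexive point, which is not irreflexive.
Hence irreflexivity is not modally definable.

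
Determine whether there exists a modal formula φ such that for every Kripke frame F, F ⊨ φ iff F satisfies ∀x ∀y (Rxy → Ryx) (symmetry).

Definable; q → □◇q defines it

This is a Sahlqvist condition; the B axiom q → □◇q defines it.
Suppose q→□◇q is valid. Take Rxy and set V(q)={x}. Then q at x, so □◇q at x, so ◇q at y, so some z with Ryz has q; z=x, i.e. Ryx.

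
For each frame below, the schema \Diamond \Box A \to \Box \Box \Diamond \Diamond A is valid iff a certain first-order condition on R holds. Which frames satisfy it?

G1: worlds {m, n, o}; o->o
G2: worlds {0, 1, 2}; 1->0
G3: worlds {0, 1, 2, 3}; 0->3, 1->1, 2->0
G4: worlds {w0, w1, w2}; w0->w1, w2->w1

G1, G2, G4

Frame correspondent (Sahlqvist): \forall x \forall y \forall z ((xRy \wedge x R^2 z) \to \exists w (yRw \wedge z R^2 w)) — i.e. a generalized confluence (Geach) condition.
G1: satisfies the condition.
G2: satisfies the condition.
G3: fails — 2R0, 2R²3 but no w with 0Rw and 3R²w.
G4: satisfies the condition.
Valid on: G1, G2, G4.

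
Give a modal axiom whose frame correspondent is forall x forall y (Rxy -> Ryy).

□(□ψ → ψ)

A defining formula is □(□ψ → ψ) (the T□ axiom).
Suppose □(□ψ→ψ) is valid. Take Rxy and set V(ψ)={w : Ryw}. Then at y, □ψ holds; since □(□ψ→ψ) at x, □ψ→ψ at y, so ψ at y, i.e. Ryy.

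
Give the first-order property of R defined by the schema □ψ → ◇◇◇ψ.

∀x ∃w (xRw ∧ xR³w)

This is a Sahlqvist (Geach-type) schema ◇^0□^1ψ → □^0◇^3ψ.
Minimal-valuation argument: fix x; take any y with xR^0y and any z with xR^0z. Set V(ψ) to the set of worlds R-reachable from y in exactly 1 step. Then □^1ψ holds at y, so the antecedent holds at x; validity forces ◇^3ψ at z, giving a w with zR^3w and yR^1w.
First-order correspondent: ∀x ∃w (xRw ∧ xR³w).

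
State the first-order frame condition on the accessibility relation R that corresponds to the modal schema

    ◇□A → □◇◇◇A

This is a Sahlqvist (Geach-type) schema ◇^1□^1A → □^1◇^3A.
Minimal-valuation argument: fix x; take any y with xR^1y and any z with xR^1z. Set V(A) to the set of worlds R-reachable from y in exactly 1 step. Then □^1A holds at y, so the antecedent holds at x; validity forces ◇^3A at z, giving a w with zR^3w and yR^1w.
First-order correspondent: ∀x ∀y ∀z ((xRy ∧ xRz) → ∃w (yRw ∧ zR³w)).

∀x ∀y ∀z ((xRy ∧ xRz) → ∃w (yRw ∧ zR³w))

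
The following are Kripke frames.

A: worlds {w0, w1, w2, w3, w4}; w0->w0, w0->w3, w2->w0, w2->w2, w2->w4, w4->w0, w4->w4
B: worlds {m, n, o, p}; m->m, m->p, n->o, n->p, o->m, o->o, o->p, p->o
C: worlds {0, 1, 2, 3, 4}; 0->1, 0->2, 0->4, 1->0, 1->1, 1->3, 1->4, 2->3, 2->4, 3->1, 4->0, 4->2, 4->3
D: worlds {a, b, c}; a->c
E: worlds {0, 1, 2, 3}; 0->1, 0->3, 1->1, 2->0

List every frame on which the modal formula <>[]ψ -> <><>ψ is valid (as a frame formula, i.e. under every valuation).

B, C

This is the axiom for a generalized confluence (Geach) condition; its first-order frame correspondent is forall x forall y (xRy -> exists w (yRw & x R^2 w)).
A: fails — w0Rw3 but no w with w3Rw and w0R²w.
B: condition met.
C: condition met.
D: fails — aRc but no w with cRw and aR²w.
E: fails — 0R3 but no w with 3Rw and 0R²w.
Valid on: B, C.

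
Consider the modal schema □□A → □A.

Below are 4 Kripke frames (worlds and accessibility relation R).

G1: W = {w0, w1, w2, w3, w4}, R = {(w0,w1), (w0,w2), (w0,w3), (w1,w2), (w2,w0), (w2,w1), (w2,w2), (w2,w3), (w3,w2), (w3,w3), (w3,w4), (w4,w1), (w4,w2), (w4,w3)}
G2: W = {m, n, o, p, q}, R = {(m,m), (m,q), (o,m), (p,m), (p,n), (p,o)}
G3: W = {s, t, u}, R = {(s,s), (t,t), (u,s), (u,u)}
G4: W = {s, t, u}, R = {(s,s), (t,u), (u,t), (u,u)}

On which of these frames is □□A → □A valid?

G1, G3, G4

Frame correspondent (Sahlqvist): ∀x ∀y (Rxy → ∃z (Rxz ∧ Rzy)) — i.e. density.
G1: holds.
G2: fails — Rpn but no z with Rpz and Rzn.
G3: holds.
G4: holds.
Valid on: G1, G3, G4.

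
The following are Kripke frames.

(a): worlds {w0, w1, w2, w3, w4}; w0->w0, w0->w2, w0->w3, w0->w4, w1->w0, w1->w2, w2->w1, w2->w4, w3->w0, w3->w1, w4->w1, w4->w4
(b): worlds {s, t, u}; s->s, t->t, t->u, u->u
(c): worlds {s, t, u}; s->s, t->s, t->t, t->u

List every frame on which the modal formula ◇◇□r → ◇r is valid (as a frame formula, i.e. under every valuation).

(b)

This is the axiom for a generalized confluence (Geach) condition; its first-order frame correspondent is ∀x ∀y (xR²y → ∃w (yRw ∧ xRw)).
(a): fails — w1R²w2 but no w with w2Rw and w1Rw.
(b): ✓.
(c): fails — tR²u but no w with uRw and tRw.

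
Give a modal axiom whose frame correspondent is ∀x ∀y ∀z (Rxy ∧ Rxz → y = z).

A defining formula is ◇ψ → □ψ (the CD axiom).

◇ψ → □ψ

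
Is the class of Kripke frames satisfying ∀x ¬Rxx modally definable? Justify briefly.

Any modally definable frame class is closed under surjective bounded morphisms.
The 2-cycle (worlds s,t with s→t→s) is irreflexive, and the map sending every world to a single reflexive point • is a surjective bounded morphism (forth: every edge maps to (•,•); back: every world has a successor). So any modal formula valid on the 2-cycle is also valid on the reflexive point, which is not irreflexive.
So the class is not modally definable.

No — not modally definable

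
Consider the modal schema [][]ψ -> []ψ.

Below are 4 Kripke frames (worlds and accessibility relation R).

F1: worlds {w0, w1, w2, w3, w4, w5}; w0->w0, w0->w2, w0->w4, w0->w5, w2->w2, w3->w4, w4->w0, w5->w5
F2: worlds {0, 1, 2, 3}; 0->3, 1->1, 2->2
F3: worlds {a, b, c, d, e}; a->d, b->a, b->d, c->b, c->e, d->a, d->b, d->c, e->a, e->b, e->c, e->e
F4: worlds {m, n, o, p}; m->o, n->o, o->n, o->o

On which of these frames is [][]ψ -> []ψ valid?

The schema corresponds to density: forall x forall y (Rxy -> exists z (Rxz & Rzy)).
F1: fails — Rw3w4 but no z with Rw3z and Rzw4.
F2: fails — R03 but no z with R0z and Rz3.
F3: fails — Rdc but no z with Rdz and Rzc.
F4: holds.
Valid on: F4.

F4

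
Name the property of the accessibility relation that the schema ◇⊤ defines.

seriality: ∀x ∃y Rxy

◇⊤ holds at w iff w has a successor, so frame-validity of ◇⊤ is exactly seriality. Equivalently via □p → ◇p:
Suppose □p→◇p is valid. At any x set V(p)=W. Then □p at x, so ◇p at x, so x has a successor.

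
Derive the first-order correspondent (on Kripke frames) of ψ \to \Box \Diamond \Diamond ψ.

This is a Sahlqvist (Geach-type) schema ◇^0□^0ψ → □^1◇^2ψ.
Minimal-valuation argument: fix x; take any y with xR^0y and any z with xR^1z. Set V(ψ) to the set of worlds R-reachable from y in exactly 0 steps. Then □^0ψ holds at y, so the antecedent holds at x; validity forces ◇^2ψ at z, giving a w with zR^2w and yR^0w.
First-order correspondent: \forall x \forall z (xRz \to \exists w (x = w \wedge z R^2 w)).

\forall x \forall z (xRz \to \exists w (x = w \wedge z R^2 w))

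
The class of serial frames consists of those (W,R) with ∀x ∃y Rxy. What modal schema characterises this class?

□r → ◇r

A defining formula is □r → ◇r (the D axiom).
Suppose □r→◇r is valid. At any x set V(r)=W. Then □r at x, so ◇r at x, so x has a successor.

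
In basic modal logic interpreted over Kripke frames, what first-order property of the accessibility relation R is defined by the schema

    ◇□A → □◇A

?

convergence: ∀x ∀y ∀z (Rxy ∧ Rxz → ∃w (Ryw ∧ Rzw))

Suppose ◇□A→□◇A is valid. Take Rxy, Rxz and set V(A)={w : Ryw}. Then □A at y so ◇□A at x, so □◇A at x, so ◇A at z, giving w with Rzw and Ryw.
The converse is a direct semantic check.
So the correspondent is convergence.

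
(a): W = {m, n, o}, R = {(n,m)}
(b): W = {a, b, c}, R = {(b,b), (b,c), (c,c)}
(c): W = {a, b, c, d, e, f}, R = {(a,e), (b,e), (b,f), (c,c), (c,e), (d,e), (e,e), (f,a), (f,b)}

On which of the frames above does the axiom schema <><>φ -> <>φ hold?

This is the axiom for transitivity; its first-order frame correspondent is forall x forall y forall z (Rxy & Ryz -> Rxz).
(a): ✓.
(b): ✓.
(c): fails — Rbf and Rfb but not Rbb.

(a), (b)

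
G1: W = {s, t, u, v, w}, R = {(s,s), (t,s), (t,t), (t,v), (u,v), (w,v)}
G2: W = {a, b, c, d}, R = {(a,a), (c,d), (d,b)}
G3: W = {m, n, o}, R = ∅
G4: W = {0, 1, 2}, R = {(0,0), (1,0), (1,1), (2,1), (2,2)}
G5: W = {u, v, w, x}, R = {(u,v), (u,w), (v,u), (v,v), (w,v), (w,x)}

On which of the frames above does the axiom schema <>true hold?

The schema corresponds to seriality: forall x exists y Rxy.
G1: fails — world v has no successor.
G2: fails — world b has no successor.
G3: fails — world m has no successor.
G4: condition met.
G5: fails — world x has no successor.

G4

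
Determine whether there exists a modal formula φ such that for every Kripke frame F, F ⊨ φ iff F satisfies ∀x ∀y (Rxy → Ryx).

Yes — defined by q → □◇q

Yes: it is symmetry, defined by the B schema q → □◇q.
Suppose q→□◇q is valid. Take Rxy and set V(q)={x}. Then q at x, so □◇q at x, so ◇q at y, so some z with Ryz has q; z=x, i.e. Ryx.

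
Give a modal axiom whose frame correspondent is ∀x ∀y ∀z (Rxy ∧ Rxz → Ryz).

◇ψ → □◇ψ

A defining formula is ◇ψ → □◇ψ (the 5 axiom).
Suppose ◇ψ→□◇ψ is valid. Take Rxy, Rxz and set V(ψ)={y}. Then ◇ψ at x, so □◇ψ at x, so ◇ψ at z, so some w with Rzw has ψ; w=y, i.e. Rzy. By symmetry of the argument, Ryz.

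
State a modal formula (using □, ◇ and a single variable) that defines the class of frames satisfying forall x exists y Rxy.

□s → ◇s

The condition is seriality. The D schema □s → ◇s defines it.
Suppose □s→◇s is valid. At any x set V(s)=W. Then □s at x, so ◇s at x, so x has a successor.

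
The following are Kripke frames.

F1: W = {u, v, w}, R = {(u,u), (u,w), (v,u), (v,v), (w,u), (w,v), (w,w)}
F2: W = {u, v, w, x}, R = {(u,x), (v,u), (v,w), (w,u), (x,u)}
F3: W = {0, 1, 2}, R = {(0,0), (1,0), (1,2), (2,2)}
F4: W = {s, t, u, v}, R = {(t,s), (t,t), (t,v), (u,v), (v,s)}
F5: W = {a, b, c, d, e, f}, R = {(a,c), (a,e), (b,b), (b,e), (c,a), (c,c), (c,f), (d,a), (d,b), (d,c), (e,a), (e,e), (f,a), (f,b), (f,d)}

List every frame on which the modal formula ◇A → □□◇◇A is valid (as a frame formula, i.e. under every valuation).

Frame correspondent (Sahlqvist): ∀x ∀y ∀z ((xRy ∧ xR²z) → ∃w (y = w ∧ zR²w)) — i.e. a generalized confluence (Geach) condition.
F1: condition met.
F2: fails — uRx, uR²u but no t with x=t and uR²t.
F3: fails — 1R0, 1R²2 but no w with 0=w and 2R²w.
F4: fails — tRs, tR²s but no w with s=w and sR²w.
F5: fails — bRb, bR²a but no w with b=w and aR²w.

F1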